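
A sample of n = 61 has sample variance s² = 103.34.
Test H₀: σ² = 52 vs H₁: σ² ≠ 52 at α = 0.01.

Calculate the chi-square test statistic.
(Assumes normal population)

df = n - 1 = 60
χ² = (n-1)s²/σ₀² = 60×103.34/52 = 119.2385
Critical values: χ²_{0.995,60} = 35.534, χ²_{0.005,60} = 91.952
Rejection region: χ² < 35.534 or χ² > 91.952
Decision: reject H₀

Answer: χ² = 119.2385, reject H₀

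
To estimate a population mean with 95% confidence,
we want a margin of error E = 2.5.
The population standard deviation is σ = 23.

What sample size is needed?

Answer: n = 326

Derivation:
z_0.025 = 1.960
n = (z×σ/E)² = (1.960×23/2.5)²
n = 325.1530
Round up: n = 326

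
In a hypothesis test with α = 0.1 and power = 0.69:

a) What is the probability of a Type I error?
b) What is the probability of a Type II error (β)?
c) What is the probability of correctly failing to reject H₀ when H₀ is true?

a) Type I error probability = α = 0.1
b) Power = P(reject H₀ | H₁ true) = 1 - β = 0.69, so Type II error probability = β = 1 - Power = 0.31
c) P(fail to reject H₀ | H₀ true) = 1 - α = 0.9

Answer: a) 0.1, b) 0.31, c) 0.9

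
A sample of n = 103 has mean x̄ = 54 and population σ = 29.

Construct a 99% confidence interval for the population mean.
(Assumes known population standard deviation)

Confidence level: 99%, α = 0.01
z_0.005 = 2.576
SE = σ/√n = 29/√103 = 2.8575
Margin of error = 2.576 × 2.8575 = 7.3609
CI: x̄ ± margin = 54 ± 7.3609
CI: (46.6391, 61.3609)

Answer: (46.6391, 61.3609)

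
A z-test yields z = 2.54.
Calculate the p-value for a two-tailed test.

Answer: p-value ≈ 0.0111

Derivation:
For z = 2.54:
p = 2×P(Z > |2.54|) = 2×(1 - Φ(2.54)) = 0.0111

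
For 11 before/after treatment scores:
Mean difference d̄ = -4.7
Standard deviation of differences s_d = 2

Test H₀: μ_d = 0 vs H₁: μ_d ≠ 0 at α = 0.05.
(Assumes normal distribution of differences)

Answer: t = -7.7944, reject H₀

Derivation:
df = n - 1 = 10
SE = s_d/√n = 2/√11 = 0.6030
t = d̄/SE = -4.7/0.6030 = -7.7944
Critical value: t_{0.025,10} = ±2.228
p-value < 0.0001
Decision: reject H₀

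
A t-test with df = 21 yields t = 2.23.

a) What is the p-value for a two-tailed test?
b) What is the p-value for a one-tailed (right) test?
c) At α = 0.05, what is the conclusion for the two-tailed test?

Answer: a) 0.0368, b) 0.0184, c) reject H₀

Derivation:
Using t-distribution with df = 21:
a) Two-tailed: p = 2×P(T > 2.23) = 0.0368
b) One-tailed: p = P(T > 2.23) = 0.0184
c) 0.0368 < 0.05, reject H₀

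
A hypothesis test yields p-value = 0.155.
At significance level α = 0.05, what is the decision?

Compare p-value to α:
0.155 ≥ 0.05
Decision: fail to reject H₀

Answer: fail to reject H₀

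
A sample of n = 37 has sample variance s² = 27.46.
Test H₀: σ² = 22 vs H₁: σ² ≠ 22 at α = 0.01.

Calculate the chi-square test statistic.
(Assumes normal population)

Answer: χ² = 44.9345, fail to reject H₀

Derivation:
df = n - 1 = 36
χ² = (n-1)s²/σ₀² = 36×27.46/22 = 44.9345
Critical values: χ²_{0.995,36} = 17.887, χ²_{0.005,36} = 61.581
Rejection region: χ² < 17.887 or χ² > 61.581
Decision: fail to reject H₀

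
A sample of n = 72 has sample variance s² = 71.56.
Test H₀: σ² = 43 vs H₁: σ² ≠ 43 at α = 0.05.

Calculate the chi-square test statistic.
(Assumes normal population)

df = n - 1 = 71
χ² = (n-1)s²/σ₀² = 71×71.56/43 = 118.1572
Critical values: χ²_{0.975,71} = 49.592, χ²_{0.025,71} = 96.189
Rejection region: χ² < 49.592 or χ² > 96.189
Decision: reject H₀

Answer: χ² = 118.1572, reject H₀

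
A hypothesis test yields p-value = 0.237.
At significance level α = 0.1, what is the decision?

Compare p-value to α:
0.237 ≥ 0.1
Decision: fail to reject H₀

Answer: fail to reject H₀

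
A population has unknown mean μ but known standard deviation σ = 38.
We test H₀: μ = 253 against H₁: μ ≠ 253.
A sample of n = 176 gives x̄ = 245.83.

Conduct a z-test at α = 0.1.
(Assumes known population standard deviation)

Standard error: SE = σ/√n = 38/√176 = 2.8644
z-statistic: z = (x̄ - μ₀)/SE = (245.83 - 253)/2.8644 = -2.5031
Critical value: ±1.645
p-value = 0.0123
Decision: reject H₀

Answer: z = -2.5031, reject H₀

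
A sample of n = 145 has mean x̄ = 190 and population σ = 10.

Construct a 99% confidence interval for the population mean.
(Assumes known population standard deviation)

Answer: (187.8606, 192.1394)

Derivation:
Confidence level: 99%, α = 0.01
z_0.005 = 2.576
SE = σ/√n = 10/√145 = 0.8305
Margin of error = 2.576 × 0.8305 = 2.1394
CI: x̄ ± margin = 190 ± 2.1394
CI: (187.8606, 192.1394)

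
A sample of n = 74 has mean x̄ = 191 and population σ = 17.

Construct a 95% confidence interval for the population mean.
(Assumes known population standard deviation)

Confidence level: 95%, α = 0.05
z_0.025 = 1.960
SE = σ/√n = 17/√74 = 1.9762
Margin of error = 1.960 × 1.9762 = 3.8734
CI: x̄ ± margin = 191 ± 3.8734
CI: (187.1266, 194.8734)

Answer: (187.1266, 194.8734)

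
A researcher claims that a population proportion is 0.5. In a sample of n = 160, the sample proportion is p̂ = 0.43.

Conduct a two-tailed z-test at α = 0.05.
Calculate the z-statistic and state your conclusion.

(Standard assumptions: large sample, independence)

Answer: z = -1.7709, fail to reject H₀

Derivation:
H₀: p = 0.5, H₁: p ≠ 0.5
Standard error: SE = √(p₀(1-p₀)/n) = √(0.5×0.5/160) = 0.039528
z-statistic: z = (p̂ - p₀)/SE = (0.43 - 0.5)/0.039528 = -1.7709
Critical value: z_0.025 = ±1.960
p-value = 0.0766
Decision: fail to reject H₀ at α = 0.05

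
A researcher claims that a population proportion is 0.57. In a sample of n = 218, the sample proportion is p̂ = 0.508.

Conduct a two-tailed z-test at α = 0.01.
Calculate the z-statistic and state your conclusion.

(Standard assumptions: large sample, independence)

Answer: z = -1.8490, fail to reject H₀

Derivation:
H₀: p = 0.57, H₁: p ≠ 0.57
Standard error: SE = √(p₀(1-p₀)/n) = √(0.57×0.43/218) = 0.033531
z-statistic: z = (p̂ - p₀)/SE = (0.508 - 0.57)/0.033531 = -1.8490
Critical value: z_0.005 = ±2.576
p-value = 0.0645
Decision: fail to reject H₀ at α = 0.01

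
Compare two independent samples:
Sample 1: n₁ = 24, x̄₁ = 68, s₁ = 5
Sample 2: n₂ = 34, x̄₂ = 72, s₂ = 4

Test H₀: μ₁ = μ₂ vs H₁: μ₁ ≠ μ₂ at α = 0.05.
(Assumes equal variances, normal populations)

Pooled variance: s²_p = [23×5² + 33×4²]/(56) = 19.6964
s_p = 4.4381
SE = s_p×√(1/n₁ + 1/n₂) = 4.4381×√(1/24 + 1/34) = 1.1832
t = (x̄₁ - x̄₂)/SE = (68 - 72)/1.1832 = -3.3807
df = 56, t-critical = ±2.003
Decision: reject H₀

Answer: t = -3.3807, reject H₀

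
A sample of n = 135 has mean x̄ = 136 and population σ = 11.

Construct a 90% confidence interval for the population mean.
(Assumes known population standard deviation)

Answer: (134.4427, 137.5573)

Derivation:
Confidence level: 90%, α = 0.1
z_0.05 = 1.645
SE = σ/√n = 11/√135 = 0.9467
Margin of error = 1.645 × 0.9467 = 1.5573
CI: x̄ ± margin = 136 ± 1.5573
CI: (134.4427, 137.5573)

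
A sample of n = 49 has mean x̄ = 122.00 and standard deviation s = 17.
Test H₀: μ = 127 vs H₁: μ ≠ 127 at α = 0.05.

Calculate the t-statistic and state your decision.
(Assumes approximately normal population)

Answer: t = -2.0588, reject H₀

Derivation:
df = n - 1 = 48
SE = s/√n = 17/√49 = 2.4286
t = (x̄ - μ₀)/SE = (122.00 - 127)/2.4286 = -2.0588
Critical value: t_{0.025,48} = ±2.011
p-value ≈ 0.0450
Decision: reject H₀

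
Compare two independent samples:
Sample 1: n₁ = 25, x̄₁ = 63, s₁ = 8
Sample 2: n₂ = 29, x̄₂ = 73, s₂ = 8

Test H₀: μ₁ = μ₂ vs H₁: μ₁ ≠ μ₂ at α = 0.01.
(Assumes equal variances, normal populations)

Answer: t = -4.5802, reject H₀

Derivation:
Pooled variance: s²_p = [24×8² + 28×8²]/(52) = 64.0000
s_p = 8.0000
SE = s_p×√(1/n₁ + 1/n₂) = 8.0000×√(1/25 + 1/29) = 2.1833
t = (x̄₁ - x̄₂)/SE = (63 - 73)/2.1833 = -4.5802
df = 52, t-critical = ±2.674
Decision: reject H₀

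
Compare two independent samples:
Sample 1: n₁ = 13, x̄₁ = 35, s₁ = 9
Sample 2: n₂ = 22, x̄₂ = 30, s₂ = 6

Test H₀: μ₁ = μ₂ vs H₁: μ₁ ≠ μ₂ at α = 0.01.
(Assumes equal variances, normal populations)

Answer: t = 1.9752, fail to reject H₀

Derivation:
Pooled variance: s²_p = [12×9² + 21×6²]/(33) = 52.3636
s_p = 7.2363
SE = s_p×√(1/n₁ + 1/n₂) = 7.2363×√(1/13 + 1/22) = 2.5314
t = (x̄₁ - x̄₂)/SE = (35 - 30)/2.5314 = 1.9752
df = 33, t-critical = ±2.733
Decision: fail to reject H₀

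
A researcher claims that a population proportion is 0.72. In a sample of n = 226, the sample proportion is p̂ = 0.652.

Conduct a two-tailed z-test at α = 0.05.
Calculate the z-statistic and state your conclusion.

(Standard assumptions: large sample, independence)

Answer: z = -2.2768, reject H₀

Derivation:
H₀: p = 0.72, H₁: p ≠ 0.72
Standard error: SE = √(p₀(1-p₀)/n) = √(0.72×0.28/226) = 0.029867
z-statistic: z = (p̂ - p₀)/SE = (0.652 - 0.72)/0.029867 = -2.2768
Critical value: z_0.025 = ±1.960
p-value = 0.0228
Decision: reject H₀ at α = 0.05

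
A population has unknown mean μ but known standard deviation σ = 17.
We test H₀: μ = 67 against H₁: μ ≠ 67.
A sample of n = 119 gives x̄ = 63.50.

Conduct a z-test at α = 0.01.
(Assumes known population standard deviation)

Answer: z = -2.2459, fail to reject H₀

Derivation:
Standard error: SE = σ/√n = 17/√119 = 1.5584
z-statistic: z = (x̄ - μ₀)/SE = (63.50 - 67)/1.5584 = -2.2459
Critical value: ±2.576
p-value = 0.0247
Decision: fail to reject H₀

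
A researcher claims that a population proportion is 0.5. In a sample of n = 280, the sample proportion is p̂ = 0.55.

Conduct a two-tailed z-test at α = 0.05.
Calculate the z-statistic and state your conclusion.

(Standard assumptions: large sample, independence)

Answer: z = 1.6733, fail to reject H₀

Derivation:
H₀: p = 0.5, H₁: p ≠ 0.5
Standard error: SE = √(p₀(1-p₀)/n) = √(0.5×0.5/280) = 0.029881
z-statistic: z = (p̂ - p₀)/SE = (0.55 - 0.5)/0.029881 = 1.6733
Critical value: z_0.025 = ±1.960
p-value = 0.0943
Decision: fail to reject H₀ at α = 0.05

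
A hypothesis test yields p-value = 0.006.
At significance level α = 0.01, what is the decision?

Compare p-value to α:
0.006 < 0.01
Decision: reject H₀

Answer: reject H₀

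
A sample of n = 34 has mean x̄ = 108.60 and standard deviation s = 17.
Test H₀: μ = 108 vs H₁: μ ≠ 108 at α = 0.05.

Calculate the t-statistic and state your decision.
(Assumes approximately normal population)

df = n - 1 = 33
SE = s/√n = 17/√34 = 2.9155
t = (x̄ - μ₀)/SE = (108.60 - 108)/2.9155 = 0.2058
Critical value: t_{0.025,33} = ±2.035
p-value ≈ 0.8382
Decision: fail to reject H₀

Answer: t = 0.2058, fail to reject H₀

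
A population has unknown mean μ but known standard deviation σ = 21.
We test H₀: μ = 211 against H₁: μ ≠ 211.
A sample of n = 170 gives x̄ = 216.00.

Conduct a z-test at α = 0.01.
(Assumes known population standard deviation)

Answer: z = 3.1044, reject H₀

Derivation:
Standard error: SE = σ/√n = 21/√170 = 1.6106
z-statistic: z = (x̄ - μ₀)/SE = (216.00 - 211)/1.6106 = 3.1044
Critical value: ±2.576
p-value = 0.0019
Decision: reject H₀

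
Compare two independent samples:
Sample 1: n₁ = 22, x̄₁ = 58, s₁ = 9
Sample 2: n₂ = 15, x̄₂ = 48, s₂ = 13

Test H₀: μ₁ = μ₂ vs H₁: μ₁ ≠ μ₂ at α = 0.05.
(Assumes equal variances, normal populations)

Answer: t = 2.7705, reject H₀

Derivation:
Pooled variance: s²_p = [21×9² + 14×13²]/(35) = 116.2000
s_p = 10.7796
SE = s_p×√(1/n₁ + 1/n₂) = 10.7796×√(1/22 + 1/15) = 3.6095
t = (x̄₁ - x̄₂)/SE = (58 - 48)/3.6095 = 2.7705
df = 35, t-critical = ±2.030
Decision: reject H₀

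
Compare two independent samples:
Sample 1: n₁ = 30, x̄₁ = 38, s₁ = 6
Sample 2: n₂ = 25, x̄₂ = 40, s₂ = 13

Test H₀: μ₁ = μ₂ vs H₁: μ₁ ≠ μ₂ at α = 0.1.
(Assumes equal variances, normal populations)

Pooled variance: s²_p = [29×6² + 24×13²]/(53) = 96.2264
s_p = 9.8095
SE = s_p×√(1/n₁ + 1/n₂) = 9.8095×√(1/30 + 1/25) = 2.6564
t = (x̄₁ - x̄₂)/SE = (38 - 40)/2.6564 = -0.7529
df = 53, t-critical = ±1.674
Decision: fail to reject H₀

Answer: t = -0.7529, fail to reject H₀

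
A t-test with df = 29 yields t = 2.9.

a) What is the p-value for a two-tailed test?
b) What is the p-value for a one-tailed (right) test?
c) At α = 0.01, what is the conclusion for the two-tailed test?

Using t-distribution with df = 29:
a) Two-tailed: p = 2×P(T > 2.9) = 0.0070
b) One-tailed: p = P(T > 2.9) = 0.0035
c) 0.0070 < 0.01, reject H₀

Answer: a) 0.0070, b) 0.0035, c) reject H₀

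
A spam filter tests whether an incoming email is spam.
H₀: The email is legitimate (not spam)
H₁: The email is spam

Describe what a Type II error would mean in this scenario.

Answer: Letting a spam email through to the inbox

Derivation:
A Type I error (probability α) occurs when we reject a true H₀.
A Type II error (probability β) occurs when we fail to reject a false H₀.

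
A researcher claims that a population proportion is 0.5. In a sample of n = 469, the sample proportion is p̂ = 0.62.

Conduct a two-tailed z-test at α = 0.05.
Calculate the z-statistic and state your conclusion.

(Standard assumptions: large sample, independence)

H₀: p = 0.5, H₁: p ≠ 0.5
Standard error: SE = √(p₀(1-p₀)/n) = √(0.5×0.5/469) = 0.023088
z-statistic: z = (p̂ - p₀)/SE = (0.62 - 0.5)/0.023088 = 5.1975
Critical value: z_0.025 = ±1.960
p-value < 0.0001
Decision: reject H₀ at α = 0.05

Answer: z = 5.1975, reject H₀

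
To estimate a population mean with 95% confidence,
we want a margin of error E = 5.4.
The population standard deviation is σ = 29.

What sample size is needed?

Answer: n = 111

Derivation:
z_0.025 = 1.960
n = (z×σ/E)² = (1.960×29/5.4)²
n = 110.7951
Round up: n = 111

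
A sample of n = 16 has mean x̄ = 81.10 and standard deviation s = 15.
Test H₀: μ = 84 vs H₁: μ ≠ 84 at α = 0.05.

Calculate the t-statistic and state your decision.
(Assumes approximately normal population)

Answer: t = -0.7733, fail to reject H₀

Derivation:
df = n - 1 = 15
SE = s/√n = 15/√16 = 3.7500
t = (x̄ - μ₀)/SE = (81.10 - 84)/3.7500 = -0.7733
Critical value: t_{0.025,15} = ±2.131
p-value ≈ 0.4514
Decision: fail to reject H₀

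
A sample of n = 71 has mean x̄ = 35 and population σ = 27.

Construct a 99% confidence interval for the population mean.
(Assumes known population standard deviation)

Confidence level: 99%, α = 0.01
z_0.005 = 2.576
SE = σ/√n = 27/√71 = 3.2043
Margin of error = 2.576 × 3.2043 = 8.2543
CI: x̄ ± margin = 35 ± 8.2543
CI: (26.7457, 43.2543)

Answer: (26.7457, 43.2543)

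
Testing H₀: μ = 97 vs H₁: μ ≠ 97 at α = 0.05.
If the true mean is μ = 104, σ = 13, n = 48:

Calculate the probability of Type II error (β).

Answer: β ≈ 0.0383

Derivation:
SE = σ/√n = 13/√48 = 1.8764
Critical values: μ₀ ± z_0.025×SE = 97 ± 1.960×1.8764
Acceptance region: (93.3223, 100.6777)
Under H₁ (μ = 104): z_high = (100.6777 - 104)/1.8764 = -1.7706, z_low = (93.3223 - 104)/1.8764 = -5.6905
β = P(not reject | H₁) = Φ(-1.7706) - Φ(-5.6905) ≈ 0.0383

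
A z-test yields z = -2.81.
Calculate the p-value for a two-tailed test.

For z = -2.81:
p = 2×P(Z > |-2.81|) = 2×(1 - Φ(2.81)) = 0.0050

Answer: p-value ≈ 0.0050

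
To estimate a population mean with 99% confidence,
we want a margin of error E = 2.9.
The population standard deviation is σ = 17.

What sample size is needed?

Answer: n = 229

Derivation:
z_0.005 = 2.576
n = (z×σ/E)² = (2.576×17/2.9)²
n = 228.0308
Round up: n = 229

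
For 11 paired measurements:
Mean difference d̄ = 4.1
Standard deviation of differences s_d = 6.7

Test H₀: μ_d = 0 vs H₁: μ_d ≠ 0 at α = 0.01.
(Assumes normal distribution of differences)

df = n - 1 = 10
SE = s_d/√n = 6.7/√11 = 2.0201
t = d̄/SE = 4.1/2.0201 = 2.0296
Critical value: t_{0.005,10} = ±3.169
p-value ≈ 0.0699
Decision: fail to reject H₀

Answer: t = 2.0296, fail to reject H₀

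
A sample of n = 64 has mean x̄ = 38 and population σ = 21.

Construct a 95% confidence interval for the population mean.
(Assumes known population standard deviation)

Confidence level: 95%, α = 0.05
z_0.025 = 1.960
SE = σ/√n = 21/√64 = 2.6250
Margin of error = 1.960 × 2.6250 = 5.1450
CI: x̄ ± margin = 38 ± 5.1450
CI: (32.8550, 43.1450)

Answer: (32.8550, 43.1450)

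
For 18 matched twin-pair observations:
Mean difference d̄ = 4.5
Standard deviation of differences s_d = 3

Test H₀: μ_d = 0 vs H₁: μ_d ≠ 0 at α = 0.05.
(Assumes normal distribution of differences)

df = n - 1 = 17
SE = s_d/√n = 3/√18 = 0.7071
t = d̄/SE = 4.5/0.7071 = 6.3640
Critical value: t_{0.025,17} = ±2.110
p-value < 0.0001
Decision: reject H₀

Answer: t = 6.3640, reject H₀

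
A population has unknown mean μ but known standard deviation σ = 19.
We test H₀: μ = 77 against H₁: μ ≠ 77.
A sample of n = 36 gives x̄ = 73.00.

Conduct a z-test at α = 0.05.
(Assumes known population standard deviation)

Standard error: SE = σ/√n = 19/√36 = 3.1667
z-statistic: z = (x̄ - μ₀)/SE = (73.00 - 77)/3.1667 = -1.2631
Critical value: ±1.960
p-value = 0.2066
Decision: fail to reject H₀

Answer: z = -1.2631, fail to reject H₀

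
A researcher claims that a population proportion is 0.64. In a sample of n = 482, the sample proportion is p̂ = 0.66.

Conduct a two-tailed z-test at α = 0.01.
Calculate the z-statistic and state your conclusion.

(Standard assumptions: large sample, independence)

H₀: p = 0.64, H₁: p ≠ 0.64
Standard error: SE = √(p₀(1-p₀)/n) = √(0.64×0.36/482) = 0.021863
z-statistic: z = (p̂ - p₀)/SE = (0.66 - 0.64)/0.021863 = 0.9148
Critical value: z_0.005 = ±2.576
p-value = 0.3603
Decision: fail to reject H₀ at α = 0.01

Answer: z = 0.9148, fail to reject H₀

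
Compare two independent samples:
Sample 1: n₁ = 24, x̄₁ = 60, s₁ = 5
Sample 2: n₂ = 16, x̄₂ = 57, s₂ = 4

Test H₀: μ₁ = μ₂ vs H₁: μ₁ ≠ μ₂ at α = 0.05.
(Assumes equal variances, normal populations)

Pooled variance: s²_p = [23×5² + 15×4²]/(38) = 21.4474
s_p = 4.6311
SE = s_p×√(1/n₁ + 1/n₂) = 4.6311×√(1/24 + 1/16) = 1.4947
t = (x̄₁ - x̄₂)/SE = (60 - 57)/1.4947 = 2.0071
df = 38, t-critical = ±2.024
Decision: fail to reject H₀

Answer: t = 2.0071, fail to reject H₀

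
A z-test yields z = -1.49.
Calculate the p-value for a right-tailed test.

For z = -1.49:
p = P(Z > -1.49) = 1 - Φ(-1.49) = 0.9319

Answer: p-value ≈ 0.9319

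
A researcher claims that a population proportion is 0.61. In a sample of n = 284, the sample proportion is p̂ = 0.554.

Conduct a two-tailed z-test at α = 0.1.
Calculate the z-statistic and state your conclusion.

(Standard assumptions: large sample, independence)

Answer: z = -1.9348, reject H₀

Derivation:
H₀: p = 0.61, H₁: p ≠ 0.61
Standard error: SE = √(p₀(1-p₀)/n) = √(0.61×0.39/284) = 0.028943
z-statistic: z = (p̂ - p₀)/SE = (0.554 - 0.61)/0.028943 = -1.9348
Critical value: z_0.05 = ±1.645
p-value = 0.0530
Decision: reject H₀ at α = 0.1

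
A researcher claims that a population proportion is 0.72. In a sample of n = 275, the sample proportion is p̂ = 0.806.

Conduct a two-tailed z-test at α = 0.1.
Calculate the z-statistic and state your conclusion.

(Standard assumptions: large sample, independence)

Answer: z = 3.1762, reject H₀

Derivation:
H₀: p = 0.72, H₁: p ≠ 0.72
Standard error: SE = √(p₀(1-p₀)/n) = √(0.72×0.28/275) = 0.027076
z-statistic: z = (p̂ - p₀)/SE = (0.806 - 0.72)/0.027076 = 3.1762
Critical value: z_0.05 = ±1.645
p-value = 0.0015
Decision: reject H₀ at α = 0.1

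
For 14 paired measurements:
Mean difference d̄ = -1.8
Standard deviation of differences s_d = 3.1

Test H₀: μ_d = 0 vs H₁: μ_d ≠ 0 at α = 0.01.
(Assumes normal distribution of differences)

Answer: t = -2.1726, fail to reject H₀

Derivation:
df = n - 1 = 13
SE = s_d/√n = 3.1/√14 = 0.8285
t = d̄/SE = -1.8/0.8285 = -2.1726
Critical value: t_{0.005,13} = ±3.012
p-value ≈ 0.0489
Decision: fail to reject H₀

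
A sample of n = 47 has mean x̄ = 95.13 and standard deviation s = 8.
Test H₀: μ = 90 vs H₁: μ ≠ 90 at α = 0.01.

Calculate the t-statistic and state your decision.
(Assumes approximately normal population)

Answer: t = 4.3963, reject H₀

Derivation:
df = n - 1 = 46
SE = s/√n = 8/√47 = 1.1669
t = (x̄ - μ₀)/SE = (95.13 - 90)/1.1669 = 4.3963
Critical value: t_{0.005,46} = ±2.687
p-value ≈ 0.0001
Decision: reject H₀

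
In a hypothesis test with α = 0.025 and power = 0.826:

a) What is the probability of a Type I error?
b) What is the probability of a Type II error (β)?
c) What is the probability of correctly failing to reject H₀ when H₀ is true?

a) Type I error probability = α = 0.025
b) Power = P(reject H₀ | H₁ true) = 1 - β = 0.826, so Type II error probability = β = 1 - Power = 0.174
c) P(fail to reject H₀ | H₀ true) = 1 - α = 0.975

Answer: a) 0.025, b) 0.174, c) 0.975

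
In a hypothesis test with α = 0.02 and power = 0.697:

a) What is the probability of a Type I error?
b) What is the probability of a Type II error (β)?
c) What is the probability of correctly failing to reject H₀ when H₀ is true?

a) Type I error probability = α = 0.02
b) Power = P(reject H₀ | H₁ true) = 1 - β = 0.697, so Type II error probability = β = 1 - Power = 0.303
c) P(fail to reject H₀ | H₀ true) = 1 - α = 0.98

Answer: a) 0.02, b) 0.303, c) 0.98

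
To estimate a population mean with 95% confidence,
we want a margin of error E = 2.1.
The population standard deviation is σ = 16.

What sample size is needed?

z_0.025 = 1.960
n = (z×σ/E)² = (1.960×16/2.1)²
n = 223.0044
Round up: n = 224

Answer: n = 224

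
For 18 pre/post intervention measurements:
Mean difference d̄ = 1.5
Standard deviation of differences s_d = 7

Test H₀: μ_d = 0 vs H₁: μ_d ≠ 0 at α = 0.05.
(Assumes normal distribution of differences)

Answer: t = 0.9091, fail to reject H₀

Derivation:
df = n - 1 = 17
SE = s_d/√n = 7/√18 = 1.6499
t = d̄/SE = 1.5/1.6499 = 0.9091
Critical value: t_{0.025,17} = ±2.110
p-value ≈ 0.3760
Decision: fail to reject H₀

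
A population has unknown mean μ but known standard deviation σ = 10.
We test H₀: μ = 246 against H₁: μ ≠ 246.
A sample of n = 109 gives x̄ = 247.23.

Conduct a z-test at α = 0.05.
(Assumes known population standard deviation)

Answer: z = 1.2842, fail to reject H₀

Derivation:
Standard error: SE = σ/√n = 10/√109 = 0.9578
z-statistic: z = (x̄ - μ₀)/SE = (247.23 - 246)/0.9578 = 1.2842
Critical value: ±1.960
p-value = 0.1991
Decision: fail to reject H₀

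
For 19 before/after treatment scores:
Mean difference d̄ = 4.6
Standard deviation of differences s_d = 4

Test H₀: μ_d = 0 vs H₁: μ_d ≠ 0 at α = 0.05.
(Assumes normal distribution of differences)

Answer: t = 5.0125, reject H₀

Derivation:
df = n - 1 = 18
SE = s_d/√n = 4/√19 = 0.9177
t = d̄/SE = 4.6/0.9177 = 5.0125
Critical value: t_{0.025,18} = ±2.101
p-value ≈ 0.0001
Decision: reject H₀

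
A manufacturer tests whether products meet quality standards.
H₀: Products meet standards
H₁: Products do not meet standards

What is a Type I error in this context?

Answer: Rejecting good products that actually meet standards

Derivation:
A Type I error (probability α) occurs when we reject a true H₀.
A Type II error (probability β) occurs when we fail to reject a false H₀.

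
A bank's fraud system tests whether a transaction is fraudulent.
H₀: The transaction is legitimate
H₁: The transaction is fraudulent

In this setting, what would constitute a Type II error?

Answer: Allowing a fraudulent transaction to go through

Derivation:
A Type I error (probability α) occurs when we reject a true H₀.
A Type II error (probability β) occurs when we fail to reject a false H₀.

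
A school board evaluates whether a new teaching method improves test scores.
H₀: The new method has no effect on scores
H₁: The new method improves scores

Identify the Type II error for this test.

A Type I error (probability α) occurs when we reject a true H₀.
A Type II error (probability β) occurs when we fail to reject a false H₀.

Answer: Failing to adopt an effective teaching method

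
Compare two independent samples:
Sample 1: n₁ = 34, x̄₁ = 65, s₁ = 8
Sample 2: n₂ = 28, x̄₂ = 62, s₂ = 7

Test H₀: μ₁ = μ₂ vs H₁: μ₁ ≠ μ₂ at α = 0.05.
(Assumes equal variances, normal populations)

Answer: t = 1.5537, fail to reject H₀

Derivation:
Pooled variance: s²_p = [33×8² + 27×7²]/(60) = 57.2500
s_p = 7.5664
SE = s_p×√(1/n₁ + 1/n₂) = 7.5664×√(1/34 + 1/28) = 1.9309
t = (x̄₁ - x̄₂)/SE = (65 - 62)/1.9309 = 1.5537
df = 60, t-critical = ±2.000
Decision: fail to reject H₀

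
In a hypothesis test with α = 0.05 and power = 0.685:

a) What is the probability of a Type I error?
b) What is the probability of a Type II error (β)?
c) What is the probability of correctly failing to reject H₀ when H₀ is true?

a) Type I error probability = α = 0.05
b) Power = P(reject H₀ | H₁ true) = 1 - β = 0.685, so Type II error probability = β = 1 - Power = 0.315
c) P(fail to reject H₀ | H₀ true) = 1 - α = 0.95

Answer: a) 0.05, b) 0.315, c) 0.95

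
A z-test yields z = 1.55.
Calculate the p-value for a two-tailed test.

Answer: p-value ≈ 0.1211

Derivation:
For z = 1.55:
p = 2×P(Z > |1.55|) = 2×(1 - Φ(1.55)) = 0.1211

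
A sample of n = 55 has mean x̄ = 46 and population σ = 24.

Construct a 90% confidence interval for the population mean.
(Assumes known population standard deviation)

Answer: (40.6765, 51.3235)

Derivation:
Confidence level: 90%, α = 0.1
z_0.05 = 1.645
SE = σ/√n = 24/√55 = 3.2362
Margin of error = 1.645 × 3.2362 = 5.3235
CI: x̄ ± margin = 46 ± 5.3235
CI: (40.6765, 51.3235)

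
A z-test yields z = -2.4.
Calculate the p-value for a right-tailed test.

Answer: p-value ≈ 0.9918

Derivation:
For z = -2.4:
p = P(Z > -2.4) = 1 - Φ(-2.4) = 0.9918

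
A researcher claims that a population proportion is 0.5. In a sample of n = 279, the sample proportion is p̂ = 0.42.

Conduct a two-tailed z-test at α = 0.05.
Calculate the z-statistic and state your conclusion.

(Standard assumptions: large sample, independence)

H₀: p = 0.5, H₁: p ≠ 0.5
Standard error: SE = √(p₀(1-p₀)/n) = √(0.5×0.5/279) = 0.029934
z-statistic: z = (p̂ - p₀)/SE = (0.42 - 0.5)/0.029934 = -2.6725
Critical value: z_0.025 = ±1.960
p-value = 0.0075
Decision: reject H₀ at α = 0.05

Answer: z = -2.6725, reject H₀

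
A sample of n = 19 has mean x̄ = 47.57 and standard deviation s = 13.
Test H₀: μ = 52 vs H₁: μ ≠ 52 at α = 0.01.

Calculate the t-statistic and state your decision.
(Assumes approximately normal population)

df = n - 1 = 18
SE = s/√n = 13/√19 = 2.9824
t = (x̄ - μ₀)/SE = (47.57 - 52)/2.9824 = -1.4854
Critical value: t_{0.005,18} = ±2.878
p-value ≈ 0.1547
Decision: fail to reject H₀

Answer: t = -1.4854, fail to reject H₀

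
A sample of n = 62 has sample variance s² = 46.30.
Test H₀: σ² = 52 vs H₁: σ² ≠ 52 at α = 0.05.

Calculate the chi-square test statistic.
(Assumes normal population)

df = n - 1 = 61
χ² = (n-1)s²/σ₀² = 61×46.30/52 = 54.3135
Critical values: χ²_{0.975,61} = 41.303, χ²_{0.025,61} = 84.476
Rejection region: χ² < 41.303 or χ² > 84.476
Decision: fail to reject H₀

Answer: χ² = 54.3135, fail to reject H₀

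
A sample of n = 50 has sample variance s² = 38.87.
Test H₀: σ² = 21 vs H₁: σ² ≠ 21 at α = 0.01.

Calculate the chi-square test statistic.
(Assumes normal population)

Answer: χ² = 90.6967, reject H₀

Derivation:
df = n - 1 = 49
χ² = (n-1)s²/σ₀² = 49×38.87/21 = 90.6967
Critical values: χ²_{0.995,49} = 27.249, χ²_{0.005,49} = 78.231
Rejection region: χ² < 27.249 or χ² > 78.231
Decision: reject H₀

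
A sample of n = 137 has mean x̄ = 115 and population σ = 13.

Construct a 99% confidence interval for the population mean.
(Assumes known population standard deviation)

Answer: (112.1388, 117.8612)

Derivation:
Confidence level: 99%, α = 0.01
z_0.005 = 2.576
SE = σ/√n = 13/√137 = 1.1107
Margin of error = 2.576 × 1.1107 = 2.8612
CI: x̄ ± margin = 115 ± 2.8612
CI: (112.1388, 117.8612)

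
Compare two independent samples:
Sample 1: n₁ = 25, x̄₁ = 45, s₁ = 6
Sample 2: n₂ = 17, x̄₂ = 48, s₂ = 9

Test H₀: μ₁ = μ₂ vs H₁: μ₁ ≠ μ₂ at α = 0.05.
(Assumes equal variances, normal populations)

Pooled variance: s²_p = [24×6² + 16×9²]/(40) = 54.0000
s_p = 7.3485
SE = s_p×√(1/n₁ + 1/n₂) = 7.3485×√(1/25 + 1/17) = 2.3101
t = (x̄₁ - x̄₂)/SE = (45 - 48)/2.3101 = -1.2986
df = 40, t-critical = ±2.021
Decision: fail to reject H₀

Answer: t = -1.2986, fail to reject H₀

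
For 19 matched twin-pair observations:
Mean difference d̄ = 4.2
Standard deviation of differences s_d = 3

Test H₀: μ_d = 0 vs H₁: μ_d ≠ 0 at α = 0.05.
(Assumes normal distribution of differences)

df = n - 1 = 18
SE = s_d/√n = 3/√19 = 0.6882
t = d̄/SE = 4.2/0.6882 = 6.1029
Critical value: t_{0.025,18} = ±2.101
p-value < 0.0001
Decision: reject H₀

Answer: t = 6.1029, reject H₀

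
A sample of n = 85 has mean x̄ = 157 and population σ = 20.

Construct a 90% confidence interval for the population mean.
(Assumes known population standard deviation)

Confidence level: 90%, α = 0.1
z_0.05 = 1.645
SE = σ/√n = 20/√85 = 2.1693
Margin of error = 1.645 × 2.1693 = 3.5685
CI: x̄ ± margin = 157 ± 3.5685
CI: (153.4315, 160.5685)

Answer: (153.4315, 160.5685)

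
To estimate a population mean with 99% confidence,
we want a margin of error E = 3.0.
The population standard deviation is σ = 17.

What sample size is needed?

z_0.005 = 2.576
n = (z×σ/E)² = (2.576×17/3.0)²
n = 213.0821
Round up: n = 214

Answer: n = 214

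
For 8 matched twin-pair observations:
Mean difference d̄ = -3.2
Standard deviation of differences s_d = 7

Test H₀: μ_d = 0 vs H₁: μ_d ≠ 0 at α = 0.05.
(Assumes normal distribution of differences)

Answer: t = -1.2930, fail to reject H₀

Derivation:
df = n - 1 = 7
SE = s_d/√n = 7/√8 = 2.4749
t = d̄/SE = -3.2/2.4749 = -1.2930
Critical value: t_{0.025,7} = ±2.365
p-value ≈ 0.2370
Decision: fail to reject H₀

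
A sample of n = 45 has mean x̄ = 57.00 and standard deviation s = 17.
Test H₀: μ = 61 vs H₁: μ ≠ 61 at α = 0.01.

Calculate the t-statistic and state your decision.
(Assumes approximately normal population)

df = n - 1 = 44
SE = s/√n = 17/√45 = 2.5342
t = (x̄ - μ₀)/SE = (57.00 - 61)/2.5342 = -1.5784
Critical value: t_{0.005,44} = ±2.692
p-value ≈ 0.1216
Decision: fail to reject H₀

Answer: t = -1.5784, fail to reject H₀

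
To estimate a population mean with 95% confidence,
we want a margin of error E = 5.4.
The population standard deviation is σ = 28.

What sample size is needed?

Answer: n = 104

Derivation:
z_0.025 = 1.960
n = (z×σ/E)² = (1.960×28/5.4)²
n = 103.2858
Round up: n = 104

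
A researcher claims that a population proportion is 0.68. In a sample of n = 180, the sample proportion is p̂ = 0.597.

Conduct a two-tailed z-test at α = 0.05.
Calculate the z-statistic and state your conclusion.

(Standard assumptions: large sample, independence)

H₀: p = 0.68, H₁: p ≠ 0.68
Standard error: SE = √(p₀(1-p₀)/n) = √(0.68×0.32/180) = 0.034769
z-statistic: z = (p̂ - p₀)/SE = (0.597 - 0.68)/0.034769 = -2.3872
Critical value: z_0.025 = ±1.960
p-value = 0.0170
Decision: reject H₀ at α = 0.05

Answer: z = -2.3872, reject H₀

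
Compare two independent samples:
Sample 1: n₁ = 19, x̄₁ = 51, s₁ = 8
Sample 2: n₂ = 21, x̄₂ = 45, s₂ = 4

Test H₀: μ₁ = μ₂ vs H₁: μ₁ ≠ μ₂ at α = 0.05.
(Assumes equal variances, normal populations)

Pooled variance: s²_p = [18×8² + 20×4²]/(38) = 38.7368
s_p = 6.2239
SE = s_p×√(1/n₁ + 1/n₂) = 6.2239×√(1/19 + 1/21) = 1.9706
t = (x̄₁ - x̄₂)/SE = (51 - 45)/1.9706 = 3.0448
df = 38, t-critical = ±2.024
Decision: reject H₀

Answer: t = 3.0448, reject H₀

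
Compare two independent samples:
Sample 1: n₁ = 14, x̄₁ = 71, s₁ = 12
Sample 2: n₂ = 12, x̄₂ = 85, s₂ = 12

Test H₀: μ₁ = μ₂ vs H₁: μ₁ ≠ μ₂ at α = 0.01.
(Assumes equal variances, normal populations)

Answer: t = -2.9656, reject H₀

Derivation:
Pooled variance: s²_p = [13×12² + 11×12²]/(24) = 144.0000
s_p = 12.0000
SE = s_p×√(1/n₁ + 1/n₂) = 12.0000×√(1/14 + 1/12) = 4.7208
t = (x̄₁ - x̄₂)/SE = (71 - 85)/4.7208 = -2.9656
df = 24, t-critical = ±2.797
Decision: reject H₀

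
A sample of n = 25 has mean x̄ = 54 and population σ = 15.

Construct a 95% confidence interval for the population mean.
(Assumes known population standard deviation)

Confidence level: 95%, α = 0.05
z_0.025 = 1.960
SE = σ/√n = 15/√25 = 3.0000
Margin of error = 1.960 × 3.0000 = 5.8800
CI: x̄ ± margin = 54 ± 5.8800
CI: (48.1200, 59.8800)

Answer: (48.1200, 59.8800)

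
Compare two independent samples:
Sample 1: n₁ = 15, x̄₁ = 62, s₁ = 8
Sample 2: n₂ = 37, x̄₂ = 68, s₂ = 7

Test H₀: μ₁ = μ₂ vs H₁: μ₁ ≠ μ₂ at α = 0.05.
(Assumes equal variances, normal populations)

Answer: t = -2.6874, reject H₀

Derivation:
Pooled variance: s²_p = [14×8² + 36×7²]/(50) = 53.2000
s_p = 7.2938
SE = s_p×√(1/n₁ + 1/n₂) = 7.2938×√(1/15 + 1/37) = 2.2326
t = (x̄₁ - x̄₂)/SE = (62 - 68)/2.2326 = -2.6874
df = 50, t-critical = ±2.009
Decision: reject H₀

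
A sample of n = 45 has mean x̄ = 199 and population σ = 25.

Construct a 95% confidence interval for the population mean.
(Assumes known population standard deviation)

Confidence level: 95%, α = 0.05
z_0.025 = 1.960
SE = σ/√n = 25/√45 = 3.7268
Margin of error = 1.960 × 3.7268 = 7.3045
CI: x̄ ± margin = 199 ± 7.3045
CI: (191.6955, 206.3045)

Answer: (191.6955, 206.3045)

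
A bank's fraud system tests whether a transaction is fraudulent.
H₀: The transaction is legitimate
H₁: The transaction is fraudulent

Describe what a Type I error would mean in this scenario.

Answer: Blocking a legitimate transaction as fraud

Derivation:
A Type I error (probability α) occurs when we reject a true H₀.
A Type II error (probability β) occurs when we fail to reject a false H₀.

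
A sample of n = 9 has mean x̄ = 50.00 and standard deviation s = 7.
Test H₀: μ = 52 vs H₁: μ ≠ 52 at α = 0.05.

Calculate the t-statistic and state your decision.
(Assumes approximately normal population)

Answer: t = -0.8572, fail to reject H₀

Derivation:
df = n - 1 = 8
SE = s/√n = 7/√9 = 2.3333
t = (x̄ - μ₀)/SE = (50.00 - 52)/2.3333 = -0.8572
Critical value: t_{0.025,8} = ±2.306
p-value ≈ 0.4163
Decision: fail to reject H₀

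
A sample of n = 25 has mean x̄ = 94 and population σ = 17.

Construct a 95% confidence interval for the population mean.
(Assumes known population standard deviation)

Confidence level: 95%, α = 0.05
z_0.025 = 1.960
SE = σ/√n = 17/√25 = 3.4000
Margin of error = 1.960 × 3.4000 = 6.6640
CI: x̄ ± margin = 94 ± 6.6640
CI: (87.3360, 100.6640)

Answer: (87.3360, 100.6640)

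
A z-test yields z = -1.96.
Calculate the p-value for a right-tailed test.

Answer: p-value ≈ 0.9750

Derivation:
For z = -1.96:
p = P(Z > -1.96) = 1 - Φ(-1.96) = 0.9750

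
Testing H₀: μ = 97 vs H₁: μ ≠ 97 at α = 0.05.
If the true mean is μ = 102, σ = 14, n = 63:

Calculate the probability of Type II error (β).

Answer: β ≈ 0.1908

Derivation:
SE = σ/√n = 14/√63 = 1.7638
Critical values: μ₀ ± z_0.025×SE = 97 ± 1.960×1.7638
Acceptance region: (93.5430, 100.4570)
Under H₁ (μ = 102): z_high = (100.4570 - 102)/1.7638 = -0.8748, z_low = (93.5430 - 102)/1.7638 = -4.7948
β = P(not reject | H₁) = Φ(-0.8748) - Φ(-4.7948) ≈ 0.1908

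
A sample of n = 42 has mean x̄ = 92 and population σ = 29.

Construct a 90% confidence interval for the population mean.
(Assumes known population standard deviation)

Answer: (84.6390, 99.3610)

Derivation:
Confidence level: 90%, α = 0.1
z_0.05 = 1.645
SE = σ/√n = 29/√42 = 4.4748
Margin of error = 1.645 × 4.4748 = 7.3610
CI: x̄ ± margin = 92 ± 7.3610
CI: (84.6390, 99.3610)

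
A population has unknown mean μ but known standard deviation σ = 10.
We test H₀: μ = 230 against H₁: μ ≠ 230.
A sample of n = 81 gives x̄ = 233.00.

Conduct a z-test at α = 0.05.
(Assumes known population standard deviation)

Standard error: SE = σ/√n = 10/√81 = 1.1111
z-statistic: z = (x̄ - μ₀)/SE = (233.00 - 230)/1.1111 = 2.7000
Critical value: ±1.960
p-value = 0.0069
Decision: reject H₀

Answer: z = 2.7000, reject H₀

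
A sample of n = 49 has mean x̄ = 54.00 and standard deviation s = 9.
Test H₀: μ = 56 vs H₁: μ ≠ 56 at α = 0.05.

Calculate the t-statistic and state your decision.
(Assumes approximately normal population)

Answer: t = -1.5556, fail to reject H₀

Derivation:
df = n - 1 = 48
SE = s/√n = 9/√49 = 1.2857
t = (x̄ - μ₀)/SE = (54.00 - 56)/1.2857 = -1.5556
Critical value: t_{0.025,48} = ±2.011
p-value ≈ 0.1264
Decision: fail to reject H₀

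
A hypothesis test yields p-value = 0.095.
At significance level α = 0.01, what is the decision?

Compare p-value to α:
0.095 ≥ 0.01
Decision: fail to reject H₀

Answer: fail to reject H₀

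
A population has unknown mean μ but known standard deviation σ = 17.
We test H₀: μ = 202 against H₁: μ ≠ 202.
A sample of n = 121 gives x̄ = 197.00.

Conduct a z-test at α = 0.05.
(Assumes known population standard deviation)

Answer: z = -3.2352, reject H₀

Derivation:
Standard error: SE = σ/√n = 17/√121 = 1.5455
z-statistic: z = (x̄ - μ₀)/SE = (197.00 - 202)/1.5455 = -3.2352
Critical value: ±1.960
p-value = 0.0012
Decision: reject H₀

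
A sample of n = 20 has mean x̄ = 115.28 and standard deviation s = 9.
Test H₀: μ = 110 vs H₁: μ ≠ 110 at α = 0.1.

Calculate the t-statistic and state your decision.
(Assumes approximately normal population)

df = n - 1 = 19
SE = s/√n = 9/√20 = 2.0125
t = (x̄ - μ₀)/SE = (115.28 - 110)/2.0125 = 2.6236
Critical value: t_{0.05,19} = ±1.729
p-value ≈ 0.0167
Decision: reject H₀

Answer: t = 2.6236, reject H₀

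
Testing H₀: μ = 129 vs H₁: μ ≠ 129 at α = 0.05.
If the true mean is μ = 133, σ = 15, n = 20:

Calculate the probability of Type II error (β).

Answer: β ≈ 0.7778

Derivation:
SE = σ/√n = 15/√20 = 3.3541
Critical values: μ₀ ± z_0.025×SE = 129 ± 1.960×3.3541
Acceptance region: (122.4260, 135.5740)
Under H₁ (μ = 133): z_high = (135.5740 - 133)/3.3541 = 0.7674, z_low = (122.4260 - 133)/3.3541 = -3.1526
β = P(not reject | H₁) = Φ(0.7674) - Φ(-3.1526) ≈ 0.7778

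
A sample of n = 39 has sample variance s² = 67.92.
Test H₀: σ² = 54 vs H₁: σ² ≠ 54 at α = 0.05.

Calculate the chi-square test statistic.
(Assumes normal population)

df = n - 1 = 38
χ² = (n-1)s²/σ₀² = 38×67.92/54 = 47.7956
Critical values: χ²_{0.975,38} = 22.878, χ²_{0.025,38} = 56.896
Rejection region: χ² < 22.878 or χ² > 56.896
Decision: fail to reject H₀

Answer: χ² = 47.7956, fail to reject H₀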